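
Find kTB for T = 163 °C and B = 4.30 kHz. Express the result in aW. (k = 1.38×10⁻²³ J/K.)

T = 163 °C + 273.15 = 436.15 K
P_n = kTB = 1.38×10⁻²³ × 436.15 × 4.30×10³ = 2.59×10⁻¹⁷ W = 25.9 aW

25.9 aW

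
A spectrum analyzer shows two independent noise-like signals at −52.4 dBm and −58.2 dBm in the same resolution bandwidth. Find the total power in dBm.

−51.4 dBm

Convert to linear, add, convert back:
P₁ = 5.75×10⁻⁹ W, P₂ = 1.51×10⁻⁹ W
P_tot = 7.27×10⁻⁹ W → 10 log₁₀(P_tot / 10⁻³) = −51.4 dBm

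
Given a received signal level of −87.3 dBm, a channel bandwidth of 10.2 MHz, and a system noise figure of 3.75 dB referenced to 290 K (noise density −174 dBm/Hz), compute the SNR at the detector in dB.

Noise floor: N = −174 + 10 log₁₀(B) + NF
10 log₁₀(1.02×10⁷) = 70.09 dB
N = −174 + 70.09 + 3.75 = −100.16 dBm
SNR = P_sig − N = −87.3 − (−100.16) = 12.86 dB → 12.9 dB

12.9 dB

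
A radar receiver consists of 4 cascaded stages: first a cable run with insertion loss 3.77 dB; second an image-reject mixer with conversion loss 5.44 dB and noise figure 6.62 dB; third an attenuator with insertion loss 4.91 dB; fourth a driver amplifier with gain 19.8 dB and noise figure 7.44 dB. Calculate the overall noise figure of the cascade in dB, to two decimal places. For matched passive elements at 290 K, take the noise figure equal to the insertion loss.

Convert to linear (a loss of L dB is a gain of −L dB): F_i = 10^(NF_i/10), G_i = 10^(G_i,dB/10)
  Stage 1: F_1 = 10^(3.77/10) = 2.382, G_1 = 10^(−3.77/10) = 0.4198
  Stage 2: F_2 = 10^(6.62/10) = 4.592, G_2 = 10^(−5.44/10) = 0.2858
  Stage 3: F_3 = 10^(4.91/10) = 3.097, G_3 = 10^(−4.91/10) = 0.3228
  Stage 4: F_4 = 10^(7.44/10) = 5.546, G_4 = 10^(19.8/10) = 95.50
Friis cascade:
  F = 2.382 + (4.592 − 1)/0.4198 + (3.097 − 1)/0.1199 + (5.546 − 1)/0.03873 = 145.8
NF = 10 log₁₀(145.8) = 21.64 dB

21.64 dB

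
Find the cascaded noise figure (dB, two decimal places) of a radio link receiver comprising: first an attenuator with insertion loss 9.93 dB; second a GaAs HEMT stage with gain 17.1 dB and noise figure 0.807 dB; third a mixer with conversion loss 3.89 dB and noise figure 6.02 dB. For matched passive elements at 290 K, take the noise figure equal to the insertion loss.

Convert to linear (a loss of L dB is a gain of −L dB): F_i = 10^(NF_i/10), G_i = 10^(G_i,dB/10)
  Stage 1: F_1 = 10^(9.93/10) = 9.840, G_1 = 10^(−9.93/10) = 0.1016
  Stage 2: F_2 = 10^(0.807/10) = 1.204, G_2 = 10^(17.1/10) = 51.29
  Stage 3: F_3 = 10^(6.02/10) = 3.999, G_3 = 10^(−3.89/10) = 0.4083
Friis cascade:
  F = 9.840 + (1.204 − 1)/0.1016 + (3.999 − 1)/5.212 = 12.42
NF = 10 log₁₀(12.42) = 10.94 dB

10.94 dB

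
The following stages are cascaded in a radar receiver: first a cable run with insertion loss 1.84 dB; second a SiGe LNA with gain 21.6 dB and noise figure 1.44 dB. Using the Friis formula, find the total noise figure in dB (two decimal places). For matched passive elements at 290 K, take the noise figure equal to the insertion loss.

Convert to linear (a loss of L dB is a gain of −L dB): F_i = 10^(NF_i/10), G_i = 10^(G_i,dB/10)
  Stage 1: F_1 = 10^(1.84/10) = 1.528, G_1 = 10^(−1.84/10) = 0.6546
  Stage 2: F_2 = 10^(1.44/10) = 1.393, G_2 = 10^(21.6/10) = 144.5
Friis cascade:
  F = 1.528 + (1.393 − 1)/0.6546 = 2.128
NF = 10 log₁₀(2.128) = 3.28 dB

3.28 dB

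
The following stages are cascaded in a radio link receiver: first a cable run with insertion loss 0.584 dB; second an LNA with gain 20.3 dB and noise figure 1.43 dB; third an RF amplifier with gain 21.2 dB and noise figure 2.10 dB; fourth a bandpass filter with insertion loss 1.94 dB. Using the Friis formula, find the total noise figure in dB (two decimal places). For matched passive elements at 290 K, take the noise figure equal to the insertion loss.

2.03 dB

Convert to linear (a loss of L dB is a gain of −L dB): F_i = 10^(NF_i/10), G_i = 10^(G_i,dB/10)
  Stage 1: F_1 = 10^(0.584/10) = 1.144, G_1 = 10^(−0.584/10) = 0.8742
  Stage 2: F_2 = 10^(1.43/10) = 1.390, G_2 = 10^(20.3/10) = 107.2
  Stage 3: F_3 = 10^(2.10/10) = 1.622, G_3 = 10^(21.2/10) = 131.8
  Stage 4: F_4 = 10^(1.94/10) = 1.563, G_4 = 10^(−1.94/10) = 0.6397
Friis cascade:
  F = 1.144 + (1.390 − 1)/0.8742 + (1.622 − 1)/93.67 + (1.563 − 1)/1.235×10⁴ = 1.597
NF = 10 log₁₀(1.597) = 2.03 dB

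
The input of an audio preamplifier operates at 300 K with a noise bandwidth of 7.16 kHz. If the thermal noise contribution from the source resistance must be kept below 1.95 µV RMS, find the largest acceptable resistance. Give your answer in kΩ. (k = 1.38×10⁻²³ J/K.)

32.1 kΩ

Johnson–Nyquist: V_n = √(4kTRB) ⇒ R = V_n² / (4kTB)
4kTB = 4 × 1.38×10⁻²³ × 300 × 7.16×10³ = 1.19×10⁻¹⁶
R = (1.95×10⁻⁶)² / 1.19×10⁻¹⁶ = 3.21×10⁴ Ω = 32.1 kΩ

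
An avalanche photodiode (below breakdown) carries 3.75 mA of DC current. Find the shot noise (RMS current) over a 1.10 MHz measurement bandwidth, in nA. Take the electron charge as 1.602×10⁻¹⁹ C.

36.4 nA

I_n = √(2qI·B)
2qI·B = 2 × 1.602×10⁻¹⁹ × 3.75×10⁻³ × 1.10×10⁶ = 1.32×10⁻¹⁵ A²
I_n = √(1.32×10⁻¹⁵) = 3.64×10⁻⁸ A = 36.4 nA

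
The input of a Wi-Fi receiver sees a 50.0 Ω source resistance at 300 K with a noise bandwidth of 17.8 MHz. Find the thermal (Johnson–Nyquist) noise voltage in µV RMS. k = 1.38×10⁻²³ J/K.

3.84 µV

V_n = √(4kTRB)
4kTRB = 4 × 1.38×10⁻²³ × 300 × 5.00×10¹ × 1.78×10⁷ = 1.47×10⁻¹¹ V²
V_n = √(1.47×10⁻¹¹) = 3.84×10⁻⁶ V = 3.84 µV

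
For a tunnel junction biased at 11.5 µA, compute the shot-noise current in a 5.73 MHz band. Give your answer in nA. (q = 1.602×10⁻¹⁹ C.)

I_n = √(2qI·B)
2qI·B = 2 × 1.602×10⁻¹⁹ × 1.15×10⁻⁵ × 5.73×10⁶ = 2.11×10⁻¹⁷ A²
I_n = √(2.11×10⁻¹⁷) = 4.59×10⁻⁹ A = 4.59 nA

4.59 nA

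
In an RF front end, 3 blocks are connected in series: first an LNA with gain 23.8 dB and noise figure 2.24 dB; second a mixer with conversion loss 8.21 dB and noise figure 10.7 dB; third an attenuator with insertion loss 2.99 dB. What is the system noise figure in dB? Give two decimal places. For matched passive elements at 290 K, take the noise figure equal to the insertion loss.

Convert to linear (a loss of L dB is a gain of −L dB): F_i = 10^(NF_i/10), G_i = 10^(G_i,dB/10)
  Stage 1: F_1 = 10^(2.24/10) = 1.675, G_1 = 10^(23.8/10) = 239.9
  Stage 2: F_2 = 10^(10.7/10) = 11.75, G_2 = 10^(−8.21/10) = 0.1510
  Stage 3: F_3 = 10^(2.99/10) = 1.991, G_3 = 10^(−2.99/10) = 0.5023
Friis cascade:
  F = 1.675 + (11.75 − 1)/239.9 + (1.991 − 1)/36.22 = 1.747
NF = 10 log₁₀(1.747) = 2.42 dB

2.42 dB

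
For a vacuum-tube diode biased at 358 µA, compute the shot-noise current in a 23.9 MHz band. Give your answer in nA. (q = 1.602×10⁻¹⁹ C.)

52.4 nA

I_n = √(2qI·B)
2qI·B = 2 × 1.602×10⁻¹⁹ × 3.58×10⁻⁴ × 2.39×10⁷ = 2.74×10⁻¹⁵ A²
I_n = √(2.74×10⁻¹⁵) = 5.24×10⁻⁸ A = 52.4 nA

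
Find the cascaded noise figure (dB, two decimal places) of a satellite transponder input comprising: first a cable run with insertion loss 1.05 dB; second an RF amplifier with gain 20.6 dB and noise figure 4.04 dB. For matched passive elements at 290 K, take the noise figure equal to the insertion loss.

5.09 dB

Convert to linear (a loss of L dB is a gain of −L dB): F_i = 10^(NF_i/10), G_i = 10^(G_i,dB/10)
  Stage 1: F_1 = 10^(1.05/10) = 1.274, G_1 = 10^(−1.05/10) = 0.7852
  Stage 2: F_2 = 10^(4.04/10) = 2.535, G_2 = 10^(20.6/10) = 114.8
Friis cascade:
  F = 1.274 + (2.535 − 1)/0.7852 = 3.228
NF = 10 log₁₀(3.228) = 5.09 dB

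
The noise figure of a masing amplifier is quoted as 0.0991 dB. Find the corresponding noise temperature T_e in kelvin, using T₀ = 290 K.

6.69 K

F = 10^(0.0991/10) = 1.02308
T_e = (F − 1)·T₀ = (1.02308 − 1) × 290 = 6.69 K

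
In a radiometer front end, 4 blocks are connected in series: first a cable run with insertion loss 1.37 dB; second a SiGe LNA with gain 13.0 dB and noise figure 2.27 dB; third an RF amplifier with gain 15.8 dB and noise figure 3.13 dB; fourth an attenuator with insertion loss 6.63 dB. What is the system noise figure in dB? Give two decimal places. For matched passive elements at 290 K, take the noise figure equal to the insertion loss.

3.79 dB

Convert to linear (a loss of L dB is a gain of −L dB): F_i = 10^(NF_i/10), G_i = 10^(G_i,dB/10)
  Stage 1: F_1 = 10^(1.37/10) = 1.371, G_1 = 10^(−1.37/10) = 0.7295
  Stage 2: F_2 = 10^(2.27/10) = 1.687, G_2 = 10^(13.0/10) = 19.95
  Stage 3: F_3 = 10^(3.13/10) = 2.056, G_3 = 10^(15.8/10) = 38.02
  Stage 4: F_4 = 10^(6.63/10) = 4.603, G_4 = 10^(−6.63/10) = 0.2173
Friis cascade:
  F = 1.371 + (1.687 − 1)/0.7295 + (2.056 − 1)/14.55 + (4.603 − 1)/553.4 = 2.391
NF = 10 log₁₀(2.391) = 3.79 dB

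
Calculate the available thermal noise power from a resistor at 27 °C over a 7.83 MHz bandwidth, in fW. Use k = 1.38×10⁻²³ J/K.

T = 27 °C + 273.15 = 300.15 K
P_n = kTB = 1.38×10⁻²³ × 300.15 × 7.83×10⁶ = 3.24×10⁻¹⁴ W = 32.4 fW

32.4 fW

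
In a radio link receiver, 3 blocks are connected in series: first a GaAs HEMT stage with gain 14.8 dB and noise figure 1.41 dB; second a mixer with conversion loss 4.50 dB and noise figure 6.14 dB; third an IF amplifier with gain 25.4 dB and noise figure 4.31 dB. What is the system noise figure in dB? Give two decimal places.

2.16 dB

Convert to linear (a loss of L dB is a gain of −L dB): F_i = 10^(NF_i/10), G_i = 10^(G_i,dB/10)
  Stage 1: F_1 = 10^(1.41/10) = 1.384, G_1 = 10^(14.8/10) = 30.20
  Stage 2: F_2 = 10^(6.14/10) = 4.111, G_2 = 10^(−4.50/10) = 0.3548
  Stage 3: F_3 = 10^(4.31/10) = 2.698, G_3 = 10^(25.4/10) = 346.7
Friis cascade:
  F = 1.384 + (4.111 − 1)/30.20 + (2.698 − 1)/10.72 = 1.645
NF = 10 log₁₀(1.645) = 2.16 dB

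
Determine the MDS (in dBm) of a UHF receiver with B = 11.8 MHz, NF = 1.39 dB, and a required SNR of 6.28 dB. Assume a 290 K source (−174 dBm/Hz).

−95.6 dBm

Sensitivity = −174 + 10 log₁₀(B) + NF + SNR_min
= −174 + 70.72 + 1.39 + 6.28
= −95.61 dBm → −95.6 dBm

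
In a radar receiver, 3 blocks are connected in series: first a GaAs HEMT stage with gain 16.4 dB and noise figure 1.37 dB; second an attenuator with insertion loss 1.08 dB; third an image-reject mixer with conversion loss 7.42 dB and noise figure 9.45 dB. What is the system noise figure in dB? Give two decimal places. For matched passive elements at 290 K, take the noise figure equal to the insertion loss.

Convert to linear (a loss of L dB is a gain of −L dB): F_i = 10^(NF_i/10), G_i = 10^(G_i,dB/10)
  Stage 1: F_1 = 10^(1.37/10) = 1.371, G_1 = 10^(16.4/10) = 43.65
  Stage 2: F_2 = 10^(1.08/10) = 1.282, G_2 = 10^(−1.08/10) = 0.7798
  Stage 3: F_3 = 10^(9.45/10) = 8.810, G_3 = 10^(−7.42/10) = 0.1811
Friis cascade:
  F = 1.371 + (1.282 − 1)/43.65 + (8.810 − 1)/34.04 = 1.607
NF = 10 log₁₀(1.607) = 2.06 dB

2.06 dB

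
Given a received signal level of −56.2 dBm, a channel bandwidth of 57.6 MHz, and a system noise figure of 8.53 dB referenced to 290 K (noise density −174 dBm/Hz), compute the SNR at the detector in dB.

Noise floor: N = −174 + 10 log₁₀(B) + NF
10 log₁₀(5.76×10⁷) = 77.6 dB
N = −174 + 77.6 + 8.53 = −87.87 dBm
SNR = P_sig − N = −56.2 − (−87.87) = 31.67 dB → 31.7 dB

31.7 dB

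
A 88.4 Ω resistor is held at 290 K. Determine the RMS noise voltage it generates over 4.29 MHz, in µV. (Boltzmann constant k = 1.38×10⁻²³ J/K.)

V_n = √(4kTRB)
4kTRB = 4 × 1.38×10⁻²³ × 290 × 8.84×10¹ × 4.29×10⁶ = 6.07×10⁻¹² V²
V_n = √(6.07×10⁻¹²) = 2.46×10⁻⁶ V = 2.46 µV

2.46 µV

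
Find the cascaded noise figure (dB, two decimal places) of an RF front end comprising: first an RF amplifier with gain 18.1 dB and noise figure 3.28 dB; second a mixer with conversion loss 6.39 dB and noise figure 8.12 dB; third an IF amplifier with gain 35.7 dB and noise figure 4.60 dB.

Convert to linear (a loss of L dB is a gain of −L dB): F_i = 10^(NF_i/10), G_i = 10^(G_i,dB/10)
  Stage 1: F_1 = 10^(3.28/10) = 2.128, G_1 = 10^(18.1/10) = 64.57
  Stage 2: F_2 = 10^(8.12/10) = 6.486, G_2 = 10^(−6.39/10) = 0.2296
  Stage 3: F_3 = 10^(4.60/10) = 2.884, G_3 = 10^(35.7/10) = 3715
Friis cascade:
  F = 2.128 + (6.486 − 1)/64.57 + (2.884 − 1)/14.83 = 2.340
NF = 10 log₁₀(2.340) = 3.69 dB

3.69 dB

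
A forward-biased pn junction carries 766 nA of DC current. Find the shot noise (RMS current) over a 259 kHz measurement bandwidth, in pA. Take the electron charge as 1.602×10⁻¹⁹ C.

252 pA

I_n = √(2qI·B)
2qI·B = 2 × 1.602×10⁻¹⁹ × 7.66×10⁻⁷ × 2.59×10⁵ = 6.36×10⁻²⁰ A²
I_n = √(6.36×10⁻²⁰) = 2.52×10⁻¹⁰ A = 252 pA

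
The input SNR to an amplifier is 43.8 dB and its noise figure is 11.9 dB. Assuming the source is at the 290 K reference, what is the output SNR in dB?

By definition F = SNR_in/SNR_out, so in dB: SNR_out = SNR_in − NF
SNR_out = 43.8 − 11.9 = 31.9 dB

31.9 dB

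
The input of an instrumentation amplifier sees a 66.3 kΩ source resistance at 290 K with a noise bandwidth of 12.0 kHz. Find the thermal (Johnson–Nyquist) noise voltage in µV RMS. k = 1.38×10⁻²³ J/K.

3.57 µV

V_n = √(4kTRB)
4kTRB = 4 × 1.38×10⁻²³ × 290 × 6.63×10⁴ × 1.20×10⁴ = 1.27×10⁻¹¹ V²
V_n = √(1.27×10⁻¹¹) = 3.57×10⁻⁶ V = 3.57 µV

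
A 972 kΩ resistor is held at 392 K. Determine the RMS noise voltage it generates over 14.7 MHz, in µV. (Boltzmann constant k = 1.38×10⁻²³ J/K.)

V_n = √(4kTRB)
4kTRB = 4 × 1.38×10⁻²³ × 392 × 9.72×10⁵ × 1.47×10⁷ = 3.09×10⁻⁷ V²
V_n = √(3.09×10⁻⁷) = 5.56×10⁻⁴ V = 556 µV

556 µV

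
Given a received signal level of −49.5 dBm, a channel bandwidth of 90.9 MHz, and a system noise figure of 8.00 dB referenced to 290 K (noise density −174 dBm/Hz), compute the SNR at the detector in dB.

Noise floor: N = −174 + 10 log₁₀(B) + NF
10 log₁₀(9.09×10⁷) = 79.59 dB
N = −174 + 79.59 + 8.00 = −86.41 dBm
SNR = P_sig − N = −49.5 − (−86.41) = 36.91 dB → 36.9 dB

36.9 dB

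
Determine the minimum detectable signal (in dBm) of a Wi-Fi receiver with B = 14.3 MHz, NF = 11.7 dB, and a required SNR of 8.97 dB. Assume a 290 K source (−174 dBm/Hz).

Sensitivity = −174 + 10 log₁₀(B) + NF + SNR_min
= −174 + 71.55 + 11.7 + 8.97
= −81.78 dBm → −81.8 dBm

−81.8 dBm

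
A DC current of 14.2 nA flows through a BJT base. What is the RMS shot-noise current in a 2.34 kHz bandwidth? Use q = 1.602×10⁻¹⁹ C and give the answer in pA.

3.26 pA

I_n = √(2qI·B)
2qI·B = 2 × 1.602×10⁻¹⁹ × 1.42×10⁻⁸ × 2.34×10³ = 1.06×10⁻²³ A²
I_n = √(1.06×10⁻²³) = 3.26×10⁻¹² A = 3.26 pA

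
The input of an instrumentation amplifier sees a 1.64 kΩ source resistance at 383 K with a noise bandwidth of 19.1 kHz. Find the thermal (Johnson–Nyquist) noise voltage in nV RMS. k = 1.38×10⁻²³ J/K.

V_n = √(4kTRB)
4kTRB = 4 × 1.38×10⁻²³ × 383 × 1.64×10³ × 1.91×10⁴ = 6.62×10⁻¹³ V²
V_n = √(6.62×10⁻¹³) = 8.14×10⁻⁷ V = 814 nV

814 nV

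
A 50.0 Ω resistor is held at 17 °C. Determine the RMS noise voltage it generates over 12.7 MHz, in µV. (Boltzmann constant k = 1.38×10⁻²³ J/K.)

3.19 µV

T = 17 °C + 273.15 = 290.15 K
V_n = √(4kTRB)
4kTRB = 4 × 1.38×10⁻²³ × 290.15 × 5.00×10¹ × 1.27×10⁷ = 1.02×10⁻¹¹ V²
V_n = √(1.02×10⁻¹¹) = 3.19×10⁻⁶ V = 3.19 µV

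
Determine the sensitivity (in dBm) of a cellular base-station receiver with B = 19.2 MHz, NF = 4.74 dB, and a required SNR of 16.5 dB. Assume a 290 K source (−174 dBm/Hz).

Sensitivity = −174 + 10 log₁₀(B) + NF + SNR_min
= −174 + 72.83 + 4.74 + 16.5
= −79.93 dBm → −79.9 dBm

−79.9 dBm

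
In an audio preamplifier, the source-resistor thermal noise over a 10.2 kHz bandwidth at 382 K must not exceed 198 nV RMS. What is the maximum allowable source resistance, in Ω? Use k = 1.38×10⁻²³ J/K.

Johnson–Nyquist: V_n = √(4kTRB) ⇒ R = V_n² / (4kTB)
4kTB = 4 × 1.38×10⁻²³ × 382 × 1.02×10⁴ = 2.15×10⁻¹⁶
R = (1.98×10⁻⁷)² / 2.15×10⁻¹⁶ = 1.82×10² Ω = 182 Ω

182 Ω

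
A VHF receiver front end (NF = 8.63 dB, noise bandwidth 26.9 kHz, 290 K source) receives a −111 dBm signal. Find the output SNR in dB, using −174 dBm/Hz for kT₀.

10.1 dB

Noise floor: N = −174 + 10 log₁₀(B) + NF
10 log₁₀(2.69×10⁴) = 44.3 dB
N = −174 + 44.3 + 8.63 = −121.07 dBm
SNR = P_sig − N = −111 − (−121.07) = 10.07 dB → 10.1 dB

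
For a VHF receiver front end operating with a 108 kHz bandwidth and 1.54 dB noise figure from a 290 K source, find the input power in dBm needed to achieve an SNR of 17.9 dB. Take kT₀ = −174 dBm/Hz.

Sensitivity = −174 + 10 log₁₀(B) + NF + SNR_min
= −174 + 50.33 + 1.54 + 17.9
= −104.23 dBm → −104.2 dBm

−104.2 dBm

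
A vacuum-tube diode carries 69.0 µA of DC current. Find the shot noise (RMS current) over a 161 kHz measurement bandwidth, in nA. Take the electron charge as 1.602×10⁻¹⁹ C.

1.89 nA

I_n = √(2qI·B)
2qI·B = 2 × 1.602×10⁻¹⁹ × 6.90×10⁻⁵ × 1.61×10⁵ = 3.56×10⁻¹⁸ A²
I_n = √(3.56×10⁻¹⁸) = 1.89×10⁻⁹ A = 1.89 nA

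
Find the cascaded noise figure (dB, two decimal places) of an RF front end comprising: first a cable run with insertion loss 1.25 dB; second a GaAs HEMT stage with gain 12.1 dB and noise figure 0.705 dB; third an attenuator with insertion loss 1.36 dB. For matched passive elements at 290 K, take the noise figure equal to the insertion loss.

Convert to linear (a loss of L dB is a gain of −L dB): F_i = 10^(NF_i/10), G_i = 10^(G_i,dB/10)
  Stage 1: F_1 = 10^(1.25/10) = 1.334, G_1 = 10^(−1.25/10) = 0.7499
  Stage 2: F_2 = 10^(0.705/10) = 1.176, G_2 = 10^(12.1/10) = 16.22
  Stage 3: F_3 = 10^(1.36/10) = 1.368, G_3 = 10^(−1.36/10) = 0.7311
Friis cascade:
  F = 1.334 + (1.176 − 1)/0.7499 + (1.368 − 1)/12.16 = 1.599
NF = 10 log₁₀(1.599) = 2.04 dB

2.04 dB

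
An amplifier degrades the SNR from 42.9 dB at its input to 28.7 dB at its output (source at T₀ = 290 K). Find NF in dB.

14.2 dB

NF (dB) = SNR_in(dB) − SNR_out(dB) when the source is at T₀
NF = 42.9 − 28.7 = 14.2 dB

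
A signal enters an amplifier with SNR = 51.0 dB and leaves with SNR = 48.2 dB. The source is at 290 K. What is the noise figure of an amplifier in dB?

NF (dB) = SNR_in(dB) − SNR_out(dB) when the source is at T₀
NF = 51.0 − 48.2 = 2.8 dB

2.8 dB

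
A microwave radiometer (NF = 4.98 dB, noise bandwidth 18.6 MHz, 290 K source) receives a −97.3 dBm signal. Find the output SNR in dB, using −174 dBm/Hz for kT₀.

Noise floor: N = −174 + 10 log₁₀(B) + NF
10 log₁₀(1.86×10⁷) = 72.7 dB
N = −174 + 72.7 + 4.98 = −96.32 dBm
SNR = P_sig − N = −97.3 − (−96.32) = −0.98 dB → −1.0 dB

−1.0 dB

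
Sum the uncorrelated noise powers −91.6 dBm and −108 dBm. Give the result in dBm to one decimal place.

−91.5 dBm

Convert to linear, add, convert back:
P₁ = 6.92×10⁻¹³ W, P₂ = 1.58×10⁻¹⁴ W
P_tot = 7.08×10⁻¹³ W → 10 log₁₀(P_tot / 10⁻³) = −91.5 dBm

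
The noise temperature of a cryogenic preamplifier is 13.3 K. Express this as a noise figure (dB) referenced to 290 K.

F = 1 + T_e/T₀ = 1 + 13.3/290 = 1.04586
NF = 10 log₁₀(1.04586) = 0.195 dB

0.195 dB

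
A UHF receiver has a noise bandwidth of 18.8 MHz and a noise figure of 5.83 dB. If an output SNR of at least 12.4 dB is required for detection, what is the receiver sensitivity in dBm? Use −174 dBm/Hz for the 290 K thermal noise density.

Sensitivity = −174 + 10 log₁₀(B) + NF + SNR_min
= −174 + 72.74 + 5.83 + 12.4
= −83.03 dBm → −83.0 dBm

−83.0 dBm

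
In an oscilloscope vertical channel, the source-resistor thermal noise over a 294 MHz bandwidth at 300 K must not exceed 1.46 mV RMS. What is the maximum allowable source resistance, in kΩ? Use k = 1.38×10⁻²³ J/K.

438 kΩ

Johnson–Nyquist: V_n = √(4kTRB) ⇒ R = V_n² / (4kTB)
4kTB = 4 × 1.38×10⁻²³ × 300 × 2.94×10⁸ = 4.87×10⁻¹²
R = (1.46×10⁻³)² / 4.87×10⁻¹² = 4.38×10⁵ Ω = 438 kΩ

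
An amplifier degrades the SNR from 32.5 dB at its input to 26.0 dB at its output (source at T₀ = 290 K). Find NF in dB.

NF (dB) = SNR_in(dB) − SNR_out(dB) when the source is at T₀
NF = 32.5 − 26.0 = 6.5 dB

6.5 dB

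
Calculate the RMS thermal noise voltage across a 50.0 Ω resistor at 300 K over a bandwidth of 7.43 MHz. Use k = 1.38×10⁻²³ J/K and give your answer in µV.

2.48 µV

V_n = √(4kTRB)
4kTRB = 4 × 1.38×10⁻²³ × 300 × 5.00×10¹ × 7.43×10⁶ = 6.15×10⁻¹² V²
V_n = √(6.15×10⁻¹²) = 2.48×10⁻⁶ V = 2.48 µV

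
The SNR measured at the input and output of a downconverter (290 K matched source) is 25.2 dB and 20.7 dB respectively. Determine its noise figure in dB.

4.5 dB

NF (dB) = SNR_in(dB) − SNR_out(dB) when the source is at T₀
NF = 25.2 − 20.7 = 4.5 dB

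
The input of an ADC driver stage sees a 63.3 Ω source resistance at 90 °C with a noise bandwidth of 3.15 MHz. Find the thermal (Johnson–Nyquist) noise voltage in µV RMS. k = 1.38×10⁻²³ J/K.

T = 90 °C + 273.15 = 363.15 K
V_n = √(4kTRB)
4kTRB = 4 × 1.38×10⁻²³ × 363.15 × 6.33×10¹ × 3.15×10⁶ = 4.00×10⁻¹² V²
V_n = √(4.00×10⁻¹²) = 2.00×10⁻⁶ V = 2.00 µV

2.00 µV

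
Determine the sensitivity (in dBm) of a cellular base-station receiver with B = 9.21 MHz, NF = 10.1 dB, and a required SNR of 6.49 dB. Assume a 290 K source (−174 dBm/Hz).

−87.8 dBm

Sensitivity = −174 + 10 log₁₀(B) + NF + SNR_min
= −174 + 69.64 + 10.1 + 6.49
= −87.77 dBm → −87.8 dBm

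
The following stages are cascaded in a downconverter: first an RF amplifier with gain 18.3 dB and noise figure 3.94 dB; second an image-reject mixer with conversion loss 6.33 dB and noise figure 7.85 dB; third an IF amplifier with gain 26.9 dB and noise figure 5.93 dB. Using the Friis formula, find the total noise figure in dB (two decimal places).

Convert to linear (a loss of L dB is a gain of −L dB): F_i = 10^(NF_i/10), G_i = 10^(G_i,dB/10)
  Stage 1: F_1 = 10^(3.94/10) = 2.477, G_1 = 10^(18.3/10) = 67.61
  Stage 2: F_2 = 10^(7.85/10) = 6.095, G_2 = 10^(−6.33/10) = 0.2328
  Stage 3: F_3 = 10^(5.93/10) = 3.917, G_3 = 10^(26.9/10) = 489.8
Friis cascade:
  F = 2.477 + (6.095 − 1)/67.61 + (3.917 − 1)/15.74 = 2.738
NF = 10 log₁₀(2.738) = 4.37 dB

4.37 dB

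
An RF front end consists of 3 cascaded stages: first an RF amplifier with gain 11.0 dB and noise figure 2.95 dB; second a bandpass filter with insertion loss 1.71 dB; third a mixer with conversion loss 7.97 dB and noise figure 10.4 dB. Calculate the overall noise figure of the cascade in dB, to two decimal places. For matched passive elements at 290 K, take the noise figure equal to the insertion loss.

Convert to linear (a loss of L dB is a gain of −L dB): F_i = 10^(NF_i/10), G_i = 10^(G_i,dB/10)
  Stage 1: F_1 = 10^(2.95/10) = 1.972, G_1 = 10^(11.0/10) = 12.59
  Stage 2: F_2 = 10^(1.71/10) = 1.483, G_2 = 10^(−1.71/10) = 0.6745
  Stage 3: F_3 = 10^(10.4/10) = 10.96, G_3 = 10^(−7.97/10) = 0.1596
Friis cascade:
  F = 1.972 + (1.483 − 1)/12.59 + (10.96 − 1)/8.492 = 3.184
NF = 10 log₁₀(3.184) = 5.03 dB

5.03 dB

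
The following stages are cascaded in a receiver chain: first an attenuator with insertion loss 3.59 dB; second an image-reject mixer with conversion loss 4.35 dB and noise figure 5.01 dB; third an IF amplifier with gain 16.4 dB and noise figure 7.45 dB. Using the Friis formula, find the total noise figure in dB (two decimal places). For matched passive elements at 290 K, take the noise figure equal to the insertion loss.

15.52 dB

Convert to linear (a loss of L dB is a gain of −L dB): F_i = 10^(NF_i/10), G_i = 10^(G_i,dB/10)
  Stage 1: F_1 = 10^(3.59/10) = 2.286, G_1 = 10^(−3.59/10) = 0.4375
  Stage 2: F_2 = 10^(5.01/10) = 3.170, G_2 = 10^(−4.35/10) = 0.3673
  Stage 3: F_3 = 10^(7.45/10) = 5.559, G_3 = 10^(16.4/10) = 43.65
Friis cascade:
  F = 2.286 + (3.170 − 1)/0.4375 + (5.559 − 1)/0.1607 = 35.62
NF = 10 log₁₀(35.62) = 15.52 dB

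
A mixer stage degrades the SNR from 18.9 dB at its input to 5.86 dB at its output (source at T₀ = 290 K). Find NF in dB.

NF (dB) = SNR_in(dB) − SNR_out(dB) when the source is at T₀
NF = 18.9 − 5.86 = 13.04 dB

13.04 dB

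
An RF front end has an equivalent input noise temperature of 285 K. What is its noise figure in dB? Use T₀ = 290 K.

2.97 dB

F = 1 + T_e/T₀ = 1 + 285/290 = 1.98276
NF = 10 log₁₀(1.98276) = 2.97 dB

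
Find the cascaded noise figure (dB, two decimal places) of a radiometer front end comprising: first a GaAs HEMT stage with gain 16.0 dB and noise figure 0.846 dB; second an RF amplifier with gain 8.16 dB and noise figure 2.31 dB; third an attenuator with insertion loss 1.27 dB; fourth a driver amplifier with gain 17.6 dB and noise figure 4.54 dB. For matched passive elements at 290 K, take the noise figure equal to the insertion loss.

0.95 dB

Convert to linear (a loss of L dB is a gain of −L dB): F_i = 10^(NF_i/10), G_i = 10^(G_i,dB/10)
  Stage 1: F_1 = 10^(0.846/10) = 1.215, G_1 = 10^(16.0/10) = 39.81
  Stage 2: F_2 = 10^(2.31/10) = 1.702, G_2 = 10^(8.16/10) = 6.546
  Stage 3: F_3 = 10^(1.27/10) = 1.340, G_3 = 10^(−1.27/10) = 0.7464
  Stage 4: F_4 = 10^(4.54/10) = 2.844, G_4 = 10^(17.6/10) = 57.54
Friis cascade:
  F = 1.215 + (1.702 − 1)/39.81 + (1.340 − 1)/260.6 + (2.844 − 1)/194.5 = 1.243
NF = 10 log₁₀(1.243) = 0.95 dB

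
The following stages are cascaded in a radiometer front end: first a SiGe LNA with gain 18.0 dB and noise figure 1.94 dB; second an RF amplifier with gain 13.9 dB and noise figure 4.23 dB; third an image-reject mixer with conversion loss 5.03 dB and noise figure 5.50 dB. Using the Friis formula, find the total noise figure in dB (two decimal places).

Convert to linear (a loss of L dB is a gain of −L dB): F_i = 10^(NF_i/10), G_i = 10^(G_i,dB/10)
  Stage 1: F_1 = 10^(1.94/10) = 1.563, G_1 = 10^(18.0/10) = 63.10
  Stage 2: F_2 = 10^(4.23/10) = 2.649, G_2 = 10^(13.9/10) = 24.55
  Stage 3: F_3 = 10^(5.50/10) = 3.548, G_3 = 10^(−5.03/10) = 0.3141
Friis cascade:
  F = 1.563 + (2.649 − 1)/63.10 + (3.548 − 1)/1549 = 1.591
NF = 10 log₁₀(1.591) = 2.02 dB

2.02 dB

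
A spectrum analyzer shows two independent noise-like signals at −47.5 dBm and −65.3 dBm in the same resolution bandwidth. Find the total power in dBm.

−47.4 dBm

Convert to linear, add, convert back:
P₁ = 1.78×10⁻⁸ W, P₂ = 2.95×10⁻¹⁰ W
P_tot = 1.81×10⁻⁸ W → 10 log₁₀(P_tot / 10⁻³) = −47.4 dBm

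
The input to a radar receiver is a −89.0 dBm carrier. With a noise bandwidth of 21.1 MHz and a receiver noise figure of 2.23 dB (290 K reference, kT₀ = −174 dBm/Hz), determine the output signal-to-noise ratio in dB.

Noise floor: N = −174 + 10 log₁₀(B) + NF
10 log₁₀(2.11×10⁷) = 73.24 dB
N = −174 + 73.24 + 2.23 = −98.53 dBm
SNR = P_sig − N = −89.0 − (−98.53) = 9.53 dB → 9.5 dB

9.5 dB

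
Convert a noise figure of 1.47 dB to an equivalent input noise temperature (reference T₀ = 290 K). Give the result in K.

117 K

F = 10^(1.47/10) = 1.40281
T_e = (F − 1)·T₀ = (1.40281 − 1) × 290 = 117 K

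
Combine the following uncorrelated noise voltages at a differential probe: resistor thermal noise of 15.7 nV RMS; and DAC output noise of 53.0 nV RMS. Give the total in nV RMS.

55.3 nV

Uncorrelated sources add in power (mean-square): V_tot = √(ΣV_i²)
V_tot = √[(1.57×10⁻⁸)² + (5.30×10⁻⁸)²] = 5.53×10⁻⁸ V = 55.3 nV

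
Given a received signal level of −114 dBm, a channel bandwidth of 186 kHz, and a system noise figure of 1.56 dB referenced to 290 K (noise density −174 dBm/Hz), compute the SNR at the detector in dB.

5.7 dB

Noise floor: N = −174 + 10 log₁₀(B) + NF
10 log₁₀(1.86×10⁵) = 52.7 dB
N = −174 + 52.7 + 1.56 = −119.74 dBm
SNR = P_sig − N = −114 − (−119.74) = 5.74 dB → 5.7 dB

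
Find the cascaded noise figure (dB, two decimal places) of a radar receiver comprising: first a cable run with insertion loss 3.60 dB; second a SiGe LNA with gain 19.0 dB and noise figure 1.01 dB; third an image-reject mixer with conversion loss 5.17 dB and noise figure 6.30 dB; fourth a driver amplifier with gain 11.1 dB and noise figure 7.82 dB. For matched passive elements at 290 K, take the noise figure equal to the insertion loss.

5.40 dB

Convert to linear (a loss of L dB is a gain of −L dB): F_i = 10^(NF_i/10), G_i = 10^(G_i,dB/10)
  Stage 1: F_1 = 10^(3.60/10) = 2.291, G_1 = 10^(−3.60/10) = 0.4365
  Stage 2: F_2 = 10^(1.01/10) = 1.262, G_2 = 10^(19.0/10) = 79.43
  Stage 3: F_3 = 10^(6.30/10) = 4.266, G_3 = 10^(−5.17/10) = 0.3041
  Stage 4: F_4 = 10^(7.82/10) = 6.053, G_4 = 10^(11.1/10) = 12.88
Friis cascade:
  F = 2.291 + (1.262 − 1)/0.4365 + (4.266 − 1)/34.67 + (6.053 − 1)/10.54 = 3.464
NF = 10 log₁₀(3.464) = 5.40 dB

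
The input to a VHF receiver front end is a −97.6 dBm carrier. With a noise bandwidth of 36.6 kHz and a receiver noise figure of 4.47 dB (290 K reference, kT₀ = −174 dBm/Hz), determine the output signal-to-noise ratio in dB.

Noise floor: N = −174 + 10 log₁₀(B) + NF
10 log₁₀(3.66×10⁴) = 45.63 dB
N = −174 + 45.63 + 4.47 = −123.90 dBm
SNR = P_sig − N = −97.6 − (−123.90) = 26.30 dB → 26.3 dB

26.3 dB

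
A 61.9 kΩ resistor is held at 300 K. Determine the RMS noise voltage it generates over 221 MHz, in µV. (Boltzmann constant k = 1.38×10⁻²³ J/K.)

V_n = √(4kTRB)
4kTRB = 4 × 1.38×10⁻²³ × 300 × 6.19×10⁴ × 2.21×10⁸ = 2.27×10⁻⁷ V²
V_n = √(2.27×10⁻⁷) = 4.76×10⁻⁴ V = 476 µV

476 µV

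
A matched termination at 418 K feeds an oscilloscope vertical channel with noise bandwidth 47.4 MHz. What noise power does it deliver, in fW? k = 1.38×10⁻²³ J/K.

P_n = kTB = 1.38×10⁻²³ × 418 × 4.74×10⁷ = 2.73×10⁻¹³ W = 273 fW

273 fW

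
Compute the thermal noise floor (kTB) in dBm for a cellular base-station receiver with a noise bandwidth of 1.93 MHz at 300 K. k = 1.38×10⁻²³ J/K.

−111.0 dBm

P_n = kTB = 1.38×10⁻²³ × 300 × 1.93×10⁶ = 7.99×10⁻¹⁵ W
In dBm: 10 log₁₀(7.99×10⁻¹⁵ / 10⁻³) = −111.0 dBm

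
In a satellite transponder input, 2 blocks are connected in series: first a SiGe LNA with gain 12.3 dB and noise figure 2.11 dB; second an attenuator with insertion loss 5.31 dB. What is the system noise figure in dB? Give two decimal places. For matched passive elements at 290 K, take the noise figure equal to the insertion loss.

Convert to linear (a loss of L dB is a gain of −L dB): F_i = 10^(NF_i/10), G_i = 10^(G_i,dB/10)
  Stage 1: F_1 = 10^(2.11/10) = 1.626, G_1 = 10^(12.3/10) = 16.98
  Stage 2: F_2 = 10^(5.31/10) = 3.396, G_2 = 10^(−5.31/10) = 0.2944
Friis cascade:
  F = 1.626 + (3.396 − 1)/16.98 = 1.767
NF = 10 log₁₀(1.767) = 2.47 dB

2.47 dB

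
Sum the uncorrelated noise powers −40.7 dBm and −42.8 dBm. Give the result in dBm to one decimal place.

Convert to linear, add, convert back:
P₁ = 8.51×10⁻⁸ W, P₂ = 5.25×10⁻⁸ W
P_tot = 1.38×10⁻⁷ W → 10 log₁₀(P_tot / 10⁻³) = −38.6 dBm

−38.6 dBm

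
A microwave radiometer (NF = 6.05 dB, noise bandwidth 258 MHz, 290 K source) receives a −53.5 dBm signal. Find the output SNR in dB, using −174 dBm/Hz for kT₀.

30.3 dB

Noise floor: N = −174 + 10 log₁₀(B) + NF
10 log₁₀(2.58×10⁸) = 84.12 dB
N = −174 + 84.12 + 6.05 = −83.83 dBm
SNR = P_sig − N = −53.5 − (−83.83) = 30.33 dB → 30.3 dB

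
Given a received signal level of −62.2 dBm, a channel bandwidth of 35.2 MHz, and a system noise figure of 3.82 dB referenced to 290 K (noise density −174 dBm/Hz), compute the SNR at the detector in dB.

Noise floor: N = −174 + 10 log₁₀(B) + NF
10 log₁₀(3.52×10⁷) = 75.47 dB
N = −174 + 75.47 + 3.82 = −94.71 dBm
SNR = P_sig − N = −62.2 − (−94.71) = 32.51 dB → 32.5 dB

32.5 dB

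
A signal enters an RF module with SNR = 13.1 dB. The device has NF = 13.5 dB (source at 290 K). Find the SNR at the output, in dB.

−0.4 dB

By definition F = SNR_in/SNR_out, so in dB: SNR_out = SNR_in − NF
SNR_out = 13.1 − 13.5 = −0.4 dB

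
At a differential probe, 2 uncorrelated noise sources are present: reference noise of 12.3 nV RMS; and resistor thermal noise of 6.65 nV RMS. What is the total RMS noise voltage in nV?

Uncorrelated sources add in power (mean-square): V_tot = √(ΣV_i²)
V_tot = √[(1.23×10⁻⁸)² + (6.65×10⁻⁹)²] = 1.40×10⁻⁸ V = 14.0 nV

14.0 nV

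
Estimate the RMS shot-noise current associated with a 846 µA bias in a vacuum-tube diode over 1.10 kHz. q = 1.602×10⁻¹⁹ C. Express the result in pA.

546 pA

I_n = √(2qI·B)
2qI·B = 2 × 1.602×10⁻¹⁹ × 8.46×10⁻⁴ × 1.10×10³ = 2.98×10⁻¹⁹ A²
I_n = √(2.98×10⁻¹⁹) = 5.46×10⁻¹⁰ A = 546 pA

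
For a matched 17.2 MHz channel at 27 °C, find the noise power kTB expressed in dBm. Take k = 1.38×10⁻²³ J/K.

T = 27 °C + 273.15 = 300.15 K
P_n = kTB = 1.38×10⁻²³ × 300.15 × 1.72×10⁷ = 7.12×10⁻¹⁴ W
In dBm: 10 log₁₀(7.12×10⁻¹⁴ / 10⁻³) = −101.5 dBm

−101.5 dBm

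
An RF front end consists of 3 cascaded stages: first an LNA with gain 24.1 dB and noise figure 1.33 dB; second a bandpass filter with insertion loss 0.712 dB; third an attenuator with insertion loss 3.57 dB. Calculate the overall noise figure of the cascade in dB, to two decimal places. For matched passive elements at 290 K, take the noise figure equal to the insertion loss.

Convert to linear (a loss of L dB is a gain of −L dB): F_i = 10^(NF_i/10), G_i = 10^(G_i,dB/10)
  Stage 1: F_1 = 10^(1.33/10) = 1.358, G_1 = 10^(24.1/10) = 257.0
  Stage 2: F_2 = 10^(0.712/10) = 1.178, G_2 = 10^(−0.712/10) = 0.8488
  Stage 3: F_3 = 10^(3.57/10) = 2.275, G_3 = 10^(−3.57/10) = 0.4395
Friis cascade:
  F = 1.358 + (1.178 − 1)/257.0 + (2.275 − 1)/218.2 = 1.365
NF = 10 log₁₀(1.365) = 1.35 dB

1.35 dB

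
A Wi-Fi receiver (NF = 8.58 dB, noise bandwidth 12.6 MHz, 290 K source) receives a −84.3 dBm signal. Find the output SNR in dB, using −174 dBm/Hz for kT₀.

Noise floor: N = −174 + 10 log₁₀(B) + NF
10 log₁₀(1.26×10⁷) = 71 dB
N = −174 + 71 + 8.58 = −94.42 dBm
SNR = P_sig − N = −84.3 − (−94.42) = 10.12 dB → 10.1 dB

10.1 dB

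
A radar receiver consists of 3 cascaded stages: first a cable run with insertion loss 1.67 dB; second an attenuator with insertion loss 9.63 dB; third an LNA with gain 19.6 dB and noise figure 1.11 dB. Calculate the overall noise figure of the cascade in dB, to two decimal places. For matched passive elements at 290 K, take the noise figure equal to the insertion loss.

Convert to linear (a loss of L dB is a gain of −L dB): F_i = 10^(NF_i/10), G_i = 10^(G_i,dB/10)
  Stage 1: F_1 = 10^(1.67/10) = 1.469, G_1 = 10^(−1.67/10) = 0.6808
  Stage 2: F_2 = 10^(9.63/10) = 9.183, G_2 = 10^(−9.63/10) = 0.1089
  Stage 3: F_3 = 10^(1.11/10) = 1.291, G_3 = 10^(19.6/10) = 91.20
Friis cascade:
  F = 1.469 + (9.183 − 1)/0.6808 + (1.291 − 1)/0.07413 = 17.42
NF = 10 log₁₀(17.42) = 12.41 dB

12.41 dB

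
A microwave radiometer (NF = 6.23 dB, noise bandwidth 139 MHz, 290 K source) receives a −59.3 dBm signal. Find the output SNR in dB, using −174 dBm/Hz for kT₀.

27.0 dB

Noise floor: N = −174 + 10 log₁₀(B) + NF
10 log₁₀(1.39×10⁸) = 81.43 dB
N = −174 + 81.43 + 6.23 = −86.34 dBm
SNR = P_sig − N = −59.3 − (−86.34) = 27.04 dB → 27.0 dB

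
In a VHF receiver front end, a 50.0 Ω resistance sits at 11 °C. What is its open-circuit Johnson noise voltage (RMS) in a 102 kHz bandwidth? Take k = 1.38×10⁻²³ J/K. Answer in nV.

T = 11 °C + 273.15 = 284.15 K
V_n = √(4kTRB)
4kTRB = 4 × 1.38×10⁻²³ × 284.15 × 5.00×10¹ × 1.02×10⁵ = 8.00×10⁻¹⁴ V²
V_n = √(8.00×10⁻¹⁴) = 2.83×10⁻⁷ V = 283 nV

283 nV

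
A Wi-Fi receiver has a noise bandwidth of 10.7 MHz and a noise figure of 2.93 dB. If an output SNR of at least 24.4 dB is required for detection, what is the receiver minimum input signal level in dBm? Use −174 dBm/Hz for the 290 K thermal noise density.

Sensitivity = −174 + 10 log₁₀(B) + NF + SNR_min
= −174 + 70.29 + 2.93 + 24.4
= −76.38 dBm → −76.4 dBm

−76.4 dBm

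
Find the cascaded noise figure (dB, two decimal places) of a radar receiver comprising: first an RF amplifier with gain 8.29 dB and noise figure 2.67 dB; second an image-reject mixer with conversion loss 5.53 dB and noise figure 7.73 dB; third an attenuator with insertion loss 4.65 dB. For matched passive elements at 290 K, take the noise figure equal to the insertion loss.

5.56 dB

Convert to linear (a loss of L dB is a gain of −L dB): F_i = 10^(NF_i/10), G_i = 10^(G_i,dB/10)
  Stage 1: F_1 = 10^(2.67/10) = 1.849, G_1 = 10^(8.29/10) = 6.745
  Stage 2: F_2 = 10^(7.73/10) = 5.929, G_2 = 10^(−5.53/10) = 0.2799
  Stage 3: F_3 = 10^(4.65/10) = 2.917, G_3 = 10^(−4.65/10) = 0.3428
Friis cascade:
  F = 1.849 + (5.929 − 1)/6.745 + (2.917 − 1)/1.888 = 3.596
NF = 10 log₁₀(3.596) = 5.56 dB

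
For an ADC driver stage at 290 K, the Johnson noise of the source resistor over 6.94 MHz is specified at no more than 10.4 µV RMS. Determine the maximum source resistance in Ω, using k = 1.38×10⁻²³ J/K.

974 Ω

Johnson–Nyquist: V_n = √(4kTRB) ⇒ R = V_n² / (4kTB)
4kTB = 4 × 1.38×10⁻²³ × 290 × 6.94×10⁶ = 1.11×10⁻¹³
R = (1.04×10⁻⁵)² / 1.11×10⁻¹³ = 9.74×10² Ω = 974 Ω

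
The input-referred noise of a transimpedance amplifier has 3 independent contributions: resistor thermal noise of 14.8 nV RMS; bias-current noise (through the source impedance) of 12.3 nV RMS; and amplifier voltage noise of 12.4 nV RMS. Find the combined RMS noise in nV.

22.9 nV

Uncorrelated sources add in power (mean-square): V_tot = √(ΣV_i²)
V_tot = √[(1.48×10⁻⁸)² + (1.23×10⁻⁸)² + (1.24×10⁻⁸)²] = 2.29×10⁻⁸ V = 22.9 nV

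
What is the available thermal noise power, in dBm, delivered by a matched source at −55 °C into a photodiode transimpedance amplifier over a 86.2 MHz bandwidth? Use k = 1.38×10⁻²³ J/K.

T = −55 °C + 273.15 = 218.15 K
P_n = kTB = 1.38×10⁻²³ × 218.15 × 8.62×10⁷ = 2.60×10⁻¹³ W
In dBm: 10 log₁₀(2.60×10⁻¹³ / 10⁻³) = −95.9 dBm

−95.9 dBm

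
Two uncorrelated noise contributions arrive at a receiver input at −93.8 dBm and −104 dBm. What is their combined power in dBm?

Convert to linear, add, convert back:
P₁ = 4.17×10⁻¹³ W, P₂ = 3.98×10⁻¹⁴ W
P_tot = 4.57×10⁻¹³ W → 10 log₁₀(P_tot / 10⁻³) = −93.4 dBm

−93.4 dBm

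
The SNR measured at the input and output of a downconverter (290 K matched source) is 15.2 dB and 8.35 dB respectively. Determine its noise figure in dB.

NF (dB) = SNR_in(dB) − SNR_out(dB) when the source is at T₀
NF = 15.2 − 8.35 = 6.85 dB

6.85 dB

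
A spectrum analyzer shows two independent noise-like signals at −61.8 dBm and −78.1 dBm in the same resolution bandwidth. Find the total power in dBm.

Convert to linear, add, convert back:
P₁ = 6.61×10⁻¹⁰ W, P₂ = 1.55×10⁻¹¹ W
P_tot = 6.76×10⁻¹⁰ W → 10 log₁₀(P_tot / 10⁻³) = −61.7 dBm

−61.7 dBm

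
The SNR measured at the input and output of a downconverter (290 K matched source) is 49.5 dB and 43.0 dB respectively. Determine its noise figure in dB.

NF (dB) = SNR_in(dB) − SNR_out(dB) when the source is at T₀
NF = 49.5 − 43.0 = 6.5 dB

6.5 dB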